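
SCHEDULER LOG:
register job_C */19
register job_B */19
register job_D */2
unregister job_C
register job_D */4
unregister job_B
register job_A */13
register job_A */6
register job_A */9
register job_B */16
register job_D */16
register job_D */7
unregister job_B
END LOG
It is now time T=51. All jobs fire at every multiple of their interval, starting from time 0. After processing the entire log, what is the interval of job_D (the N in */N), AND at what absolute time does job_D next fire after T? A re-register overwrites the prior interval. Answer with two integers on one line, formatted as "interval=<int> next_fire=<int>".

Answer: interval=7 next_fire=56

Derivation:
Op 1: register job_C */19 -> active={job_C:*/19}
Op 2: register job_B */19 -> active={job_B:*/19, job_C:*/19}
Op 3: register job_D */2 -> active={job_B:*/19, job_C:*/19, job_D:*/2}
Op 4: unregister job_C -> active={job_B:*/19, job_D:*/2}
Op 5: register job_D */4 -> active={job_B:*/19, job_D:*/4}
Op 6: unregister job_B -> active={job_D:*/4}
Op 7: register job_A */13 -> active={job_A:*/13, job_D:*/4}
Op 8: register job_A */6 -> active={job_A:*/6, job_D:*/4}
Op 9: register job_A */9 -> active={job_A:*/9, job_D:*/4}
Op 10: register job_B */16 -> active={job_A:*/9, job_B:*/16, job_D:*/4}
Op 11: register job_D */16 -> active={job_A:*/9, job_B:*/16, job_D:*/16}
Op 12: register job_D */7 -> active={job_A:*/9, job_B:*/16, job_D:*/7}
Op 13: unregister job_B -> active={job_A:*/9, job_D:*/7}
Final interval of job_D = 7
Next fire of job_D after T=51: (51//7+1)*7 = 56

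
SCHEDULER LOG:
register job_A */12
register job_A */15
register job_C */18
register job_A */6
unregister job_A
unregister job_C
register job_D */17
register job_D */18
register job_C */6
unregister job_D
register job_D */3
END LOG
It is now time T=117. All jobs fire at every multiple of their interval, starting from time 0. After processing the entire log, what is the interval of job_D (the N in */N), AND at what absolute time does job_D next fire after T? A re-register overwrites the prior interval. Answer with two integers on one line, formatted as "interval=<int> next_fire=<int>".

Answer: interval=3 next_fire=120

Derivation:
Op 1: register job_A */12 -> active={job_A:*/12}
Op 2: register job_A */15 -> active={job_A:*/15}
Op 3: register job_C */18 -> active={job_A:*/15, job_C:*/18}
Op 4: register job_A */6 -> active={job_A:*/6, job_C:*/18}
Op 5: unregister job_A -> active={job_C:*/18}
Op 6: unregister job_C -> active={}
Op 7: register job_D */17 -> active={job_D:*/17}
Op 8: register job_D */18 -> active={job_D:*/18}
Op 9: register job_C */6 -> active={job_C:*/6, job_D:*/18}
Op 10: unregister job_D -> active={job_C:*/6}
Op 11: register job_D */3 -> active={job_C:*/6, job_D:*/3}
Final interval of job_D = 3
Next fire of job_D after T=117: (117//3+1)*3 = 120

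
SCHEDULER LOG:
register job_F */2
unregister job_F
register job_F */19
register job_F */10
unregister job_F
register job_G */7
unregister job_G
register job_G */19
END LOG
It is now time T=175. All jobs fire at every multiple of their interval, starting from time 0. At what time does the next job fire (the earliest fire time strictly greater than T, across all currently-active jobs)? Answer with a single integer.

Op 1: register job_F */2 -> active={job_F:*/2}
Op 2: unregister job_F -> active={}
Op 3: register job_F */19 -> active={job_F:*/19}
Op 4: register job_F */10 -> active={job_F:*/10}
Op 5: unregister job_F -> active={}
Op 6: register job_G */7 -> active={job_G:*/7}
Op 7: unregister job_G -> active={}
Op 8: register job_G */19 -> active={job_G:*/19}
  job_G: interval 19, next fire after T=175 is 190
Earliest fire time = 190 (job job_G)

Answer: 190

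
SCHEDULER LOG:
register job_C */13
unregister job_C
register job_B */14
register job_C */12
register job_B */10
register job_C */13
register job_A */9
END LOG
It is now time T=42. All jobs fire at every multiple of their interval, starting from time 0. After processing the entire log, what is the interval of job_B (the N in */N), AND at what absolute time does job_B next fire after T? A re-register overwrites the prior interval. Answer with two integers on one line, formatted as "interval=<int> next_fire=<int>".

Answer: interval=10 next_fire=50

Derivation:
Op 1: register job_C */13 -> active={job_C:*/13}
Op 2: unregister job_C -> active={}
Op 3: register job_B */14 -> active={job_B:*/14}
Op 4: register job_C */12 -> active={job_B:*/14, job_C:*/12}
Op 5: register job_B */10 -> active={job_B:*/10, job_C:*/12}
Op 6: register job_C */13 -> active={job_B:*/10, job_C:*/13}
Op 7: register job_A */9 -> active={job_A:*/9, job_B:*/10, job_C:*/13}
Final interval of job_B = 10
Next fire of job_B after T=42: (42//10+1)*10 = 50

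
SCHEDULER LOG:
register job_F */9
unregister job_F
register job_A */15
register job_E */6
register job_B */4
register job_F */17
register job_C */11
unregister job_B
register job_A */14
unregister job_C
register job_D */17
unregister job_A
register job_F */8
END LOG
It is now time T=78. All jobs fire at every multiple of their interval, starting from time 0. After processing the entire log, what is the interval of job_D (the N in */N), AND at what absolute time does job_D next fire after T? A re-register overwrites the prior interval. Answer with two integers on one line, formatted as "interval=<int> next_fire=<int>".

Answer: interval=17 next_fire=85

Derivation:
Op 1: register job_F */9 -> active={job_F:*/9}
Op 2: unregister job_F -> active={}
Op 3: register job_A */15 -> active={job_A:*/15}
Op 4: register job_E */6 -> active={job_A:*/15, job_E:*/6}
Op 5: register job_B */4 -> active={job_A:*/15, job_B:*/4, job_E:*/6}
Op 6: register job_F */17 -> active={job_A:*/15, job_B:*/4, job_E:*/6, job_F:*/17}
Op 7: register job_C */11 -> active={job_A:*/15, job_B:*/4, job_C:*/11, job_E:*/6, job_F:*/17}
Op 8: unregister job_B -> active={job_A:*/15, job_C:*/11, job_E:*/6, job_F:*/17}
Op 9: register job_A */14 -> active={job_A:*/14, job_C:*/11, job_E:*/6, job_F:*/17}
Op 10: unregister job_C -> active={job_A:*/14, job_E:*/6, job_F:*/17}
Op 11: register job_D */17 -> active={job_A:*/14, job_D:*/17, job_E:*/6, job_F:*/17}
Op 12: unregister job_A -> active={job_D:*/17, job_E:*/6, job_F:*/17}
Op 13: register job_F */8 -> active={job_D:*/17, job_E:*/6, job_F:*/8}
Final interval of job_D = 17
Next fire of job_D after T=78: (78//17+1)*17 = 85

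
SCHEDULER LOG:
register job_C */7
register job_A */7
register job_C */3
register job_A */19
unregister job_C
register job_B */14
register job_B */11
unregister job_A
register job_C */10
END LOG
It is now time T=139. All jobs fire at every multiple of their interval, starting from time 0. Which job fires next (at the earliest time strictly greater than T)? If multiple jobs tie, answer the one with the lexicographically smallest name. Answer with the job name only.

Answer: job_C

Derivation:
Op 1: register job_C */7 -> active={job_C:*/7}
Op 2: register job_A */7 -> active={job_A:*/7, job_C:*/7}
Op 3: register job_C */3 -> active={job_A:*/7, job_C:*/3}
Op 4: register job_A */19 -> active={job_A:*/19, job_C:*/3}
Op 5: unregister job_C -> active={job_A:*/19}
Op 6: register job_B */14 -> active={job_A:*/19, job_B:*/14}
Op 7: register job_B */11 -> active={job_A:*/19, job_B:*/11}
Op 8: unregister job_A -> active={job_B:*/11}
Op 9: register job_C */10 -> active={job_B:*/11, job_C:*/10}
  job_B: interval 11, next fire after T=139 is 143
  job_C: interval 10, next fire after T=139 is 140
Earliest = 140, winner (lex tiebreak) = job_C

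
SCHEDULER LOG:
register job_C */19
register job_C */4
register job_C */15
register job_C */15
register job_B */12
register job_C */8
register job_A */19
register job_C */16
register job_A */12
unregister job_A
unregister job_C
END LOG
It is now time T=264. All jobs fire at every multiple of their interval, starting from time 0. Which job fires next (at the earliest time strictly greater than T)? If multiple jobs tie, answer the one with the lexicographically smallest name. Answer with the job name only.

Op 1: register job_C */19 -> active={job_C:*/19}
Op 2: register job_C */4 -> active={job_C:*/4}
Op 3: register job_C */15 -> active={job_C:*/15}
Op 4: register job_C */15 -> active={job_C:*/15}
Op 5: register job_B */12 -> active={job_B:*/12, job_C:*/15}
Op 6: register job_C */8 -> active={job_B:*/12, job_C:*/8}
Op 7: register job_A */19 -> active={job_A:*/19, job_B:*/12, job_C:*/8}
Op 8: register job_C */16 -> active={job_A:*/19, job_B:*/12, job_C:*/16}
Op 9: register job_A */12 -> active={job_A:*/12, job_B:*/12, job_C:*/16}
Op 10: unregister job_A -> active={job_B:*/12, job_C:*/16}
Op 11: unregister job_C -> active={job_B:*/12}
  job_B: interval 12, next fire after T=264 is 276
Earliest = 276, winner (lex tiebreak) = job_B

Answer: job_B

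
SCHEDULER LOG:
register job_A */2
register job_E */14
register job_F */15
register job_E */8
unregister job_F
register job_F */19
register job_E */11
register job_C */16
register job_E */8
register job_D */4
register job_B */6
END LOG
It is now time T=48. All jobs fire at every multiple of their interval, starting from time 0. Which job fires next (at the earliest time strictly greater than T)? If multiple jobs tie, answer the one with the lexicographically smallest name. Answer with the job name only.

Op 1: register job_A */2 -> active={job_A:*/2}
Op 2: register job_E */14 -> active={job_A:*/2, job_E:*/14}
Op 3: register job_F */15 -> active={job_A:*/2, job_E:*/14, job_F:*/15}
Op 4: register job_E */8 -> active={job_A:*/2, job_E:*/8, job_F:*/15}
Op 5: unregister job_F -> active={job_A:*/2, job_E:*/8}
Op 6: register job_F */19 -> active={job_A:*/2, job_E:*/8, job_F:*/19}
Op 7: register job_E */11 -> active={job_A:*/2, job_E:*/11, job_F:*/19}
Op 8: register job_C */16 -> active={job_A:*/2, job_C:*/16, job_E:*/11, job_F:*/19}
Op 9: register job_E */8 -> active={job_A:*/2, job_C:*/16, job_E:*/8, job_F:*/19}
Op 10: register job_D */4 -> active={job_A:*/2, job_C:*/16, job_D:*/4, job_E:*/8, job_F:*/19}
Op 11: register job_B */6 -> active={job_A:*/2, job_B:*/6, job_C:*/16, job_D:*/4, job_E:*/8, job_F:*/19}
  job_A: interval 2, next fire after T=48 is 50
  job_B: interval 6, next fire after T=48 is 54
  job_C: interval 16, next fire after T=48 is 64
  job_D: interval 4, next fire after T=48 is 52
  job_E: interval 8, next fire after T=48 is 56
  job_F: interval 19, next fire after T=48 is 57
Earliest = 50, winner (lex tiebreak) = job_A

Answer: job_A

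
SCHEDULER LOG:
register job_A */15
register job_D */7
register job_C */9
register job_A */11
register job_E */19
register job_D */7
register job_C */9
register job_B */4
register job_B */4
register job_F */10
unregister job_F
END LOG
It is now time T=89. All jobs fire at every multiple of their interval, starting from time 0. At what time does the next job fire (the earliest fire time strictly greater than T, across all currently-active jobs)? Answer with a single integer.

Answer: 90

Derivation:
Op 1: register job_A */15 -> active={job_A:*/15}
Op 2: register job_D */7 -> active={job_A:*/15, job_D:*/7}
Op 3: register job_C */9 -> active={job_A:*/15, job_C:*/9, job_D:*/7}
Op 4: register job_A */11 -> active={job_A:*/11, job_C:*/9, job_D:*/7}
Op 5: register job_E */19 -> active={job_A:*/11, job_C:*/9, job_D:*/7, job_E:*/19}
Op 6: register job_D */7 -> active={job_A:*/11, job_C:*/9, job_D:*/7, job_E:*/19}
Op 7: register job_C */9 -> active={job_A:*/11, job_C:*/9, job_D:*/7, job_E:*/19}
Op 8: register job_B */4 -> active={job_A:*/11, job_B:*/4, job_C:*/9, job_D:*/7, job_E:*/19}
Op 9: register job_B */4 -> active={job_A:*/11, job_B:*/4, job_C:*/9, job_D:*/7, job_E:*/19}
Op 10: register job_F */10 -> active={job_A:*/11, job_B:*/4, job_C:*/9, job_D:*/7, job_E:*/19, job_F:*/10}
Op 11: unregister job_F -> active={job_A:*/11, job_B:*/4, job_C:*/9, job_D:*/7, job_E:*/19}
  job_A: interval 11, next fire after T=89 is 99
  job_B: interval 4, next fire after T=89 is 92
  job_C: interval 9, next fire after T=89 is 90
  job_D: interval 7, next fire after T=89 is 91
  job_E: interval 19, next fire after T=89 is 95
Earliest fire time = 90 (job job_C)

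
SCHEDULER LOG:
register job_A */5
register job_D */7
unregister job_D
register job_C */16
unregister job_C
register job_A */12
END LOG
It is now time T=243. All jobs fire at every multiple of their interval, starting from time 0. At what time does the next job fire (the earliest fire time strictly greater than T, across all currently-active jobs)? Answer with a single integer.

Op 1: register job_A */5 -> active={job_A:*/5}
Op 2: register job_D */7 -> active={job_A:*/5, job_D:*/7}
Op 3: unregister job_D -> active={job_A:*/5}
Op 4: register job_C */16 -> active={job_A:*/5, job_C:*/16}
Op 5: unregister job_C -> active={job_A:*/5}
Op 6: register job_A */12 -> active={job_A:*/12}
  job_A: interval 12, next fire after T=243 is 252
Earliest fire time = 252 (job job_A)

Answer: 252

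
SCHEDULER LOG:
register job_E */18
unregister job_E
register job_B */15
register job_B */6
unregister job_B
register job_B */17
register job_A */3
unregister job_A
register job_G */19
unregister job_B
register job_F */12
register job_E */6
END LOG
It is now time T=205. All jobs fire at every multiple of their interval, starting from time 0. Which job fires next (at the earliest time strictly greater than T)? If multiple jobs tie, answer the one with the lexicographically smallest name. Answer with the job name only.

Op 1: register job_E */18 -> active={job_E:*/18}
Op 2: unregister job_E -> active={}
Op 3: register job_B */15 -> active={job_B:*/15}
Op 4: register job_B */6 -> active={job_B:*/6}
Op 5: unregister job_B -> active={}
Op 6: register job_B */17 -> active={job_B:*/17}
Op 7: register job_A */3 -> active={job_A:*/3, job_B:*/17}
Op 8: unregister job_A -> active={job_B:*/17}
Op 9: register job_G */19 -> active={job_B:*/17, job_G:*/19}
Op 10: unregister job_B -> active={job_G:*/19}
Op 11: register job_F */12 -> active={job_F:*/12, job_G:*/19}
Op 12: register job_E */6 -> active={job_E:*/6, job_F:*/12, job_G:*/19}
  job_E: interval 6, next fire after T=205 is 210
  job_F: interval 12, next fire after T=205 is 216
  job_G: interval 19, next fire after T=205 is 209
Earliest = 209, winner (lex tiebreak) = job_G

Answer: job_G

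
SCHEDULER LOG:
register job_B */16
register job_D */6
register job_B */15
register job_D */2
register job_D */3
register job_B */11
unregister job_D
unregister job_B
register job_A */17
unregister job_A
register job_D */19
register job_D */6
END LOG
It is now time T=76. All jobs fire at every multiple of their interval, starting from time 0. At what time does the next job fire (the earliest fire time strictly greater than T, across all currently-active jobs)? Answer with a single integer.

Answer: 78

Derivation:
Op 1: register job_B */16 -> active={job_B:*/16}
Op 2: register job_D */6 -> active={job_B:*/16, job_D:*/6}
Op 3: register job_B */15 -> active={job_B:*/15, job_D:*/6}
Op 4: register job_D */2 -> active={job_B:*/15, job_D:*/2}
Op 5: register job_D */3 -> active={job_B:*/15, job_D:*/3}
Op 6: register job_B */11 -> active={job_B:*/11, job_D:*/3}
Op 7: unregister job_D -> active={job_B:*/11}
Op 8: unregister job_B -> active={}
Op 9: register job_A */17 -> active={job_A:*/17}
Op 10: unregister job_A -> active={}
Op 11: register job_D */19 -> active={job_D:*/19}
Op 12: register job_D */6 -> active={job_D:*/6}
  job_D: interval 6, next fire after T=76 is 78
Earliest fire time = 78 (job job_D)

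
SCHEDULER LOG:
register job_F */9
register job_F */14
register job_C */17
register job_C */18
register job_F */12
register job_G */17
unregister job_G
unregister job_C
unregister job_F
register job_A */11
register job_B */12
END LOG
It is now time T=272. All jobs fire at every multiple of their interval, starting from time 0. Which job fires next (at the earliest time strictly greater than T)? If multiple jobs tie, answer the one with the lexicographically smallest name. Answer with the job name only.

Answer: job_A

Derivation:
Op 1: register job_F */9 -> active={job_F:*/9}
Op 2: register job_F */14 -> active={job_F:*/14}
Op 3: register job_C */17 -> active={job_C:*/17, job_F:*/14}
Op 4: register job_C */18 -> active={job_C:*/18, job_F:*/14}
Op 5: register job_F */12 -> active={job_C:*/18, job_F:*/12}
Op 6: register job_G */17 -> active={job_C:*/18, job_F:*/12, job_G:*/17}
Op 7: unregister job_G -> active={job_C:*/18, job_F:*/12}
Op 8: unregister job_C -> active={job_F:*/12}
Op 9: unregister job_F -> active={}
Op 10: register job_A */11 -> active={job_A:*/11}
Op 11: register job_B */12 -> active={job_A:*/11, job_B:*/12}
  job_A: interval 11, next fire after T=272 is 275
  job_B: interval 12, next fire after T=272 is 276
Earliest = 275, winner (lex tiebreak) = job_A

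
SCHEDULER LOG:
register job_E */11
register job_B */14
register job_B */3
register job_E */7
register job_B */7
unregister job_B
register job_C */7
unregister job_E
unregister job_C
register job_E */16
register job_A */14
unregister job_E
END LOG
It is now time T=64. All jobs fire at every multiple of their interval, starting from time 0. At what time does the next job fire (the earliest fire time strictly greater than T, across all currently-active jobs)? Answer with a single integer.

Op 1: register job_E */11 -> active={job_E:*/11}
Op 2: register job_B */14 -> active={job_B:*/14, job_E:*/11}
Op 3: register job_B */3 -> active={job_B:*/3, job_E:*/11}
Op 4: register job_E */7 -> active={job_B:*/3, job_E:*/7}
Op 5: register job_B */7 -> active={job_B:*/7, job_E:*/7}
Op 6: unregister job_B -> active={job_E:*/7}
Op 7: register job_C */7 -> active={job_C:*/7, job_E:*/7}
Op 8: unregister job_E -> active={job_C:*/7}
Op 9: unregister job_C -> active={}
Op 10: register job_E */16 -> active={job_E:*/16}
Op 11: register job_A */14 -> active={job_A:*/14, job_E:*/16}
Op 12: unregister job_E -> active={job_A:*/14}
  job_A: interval 14, next fire after T=64 is 70
Earliest fire time = 70 (job job_A)

Answer: 70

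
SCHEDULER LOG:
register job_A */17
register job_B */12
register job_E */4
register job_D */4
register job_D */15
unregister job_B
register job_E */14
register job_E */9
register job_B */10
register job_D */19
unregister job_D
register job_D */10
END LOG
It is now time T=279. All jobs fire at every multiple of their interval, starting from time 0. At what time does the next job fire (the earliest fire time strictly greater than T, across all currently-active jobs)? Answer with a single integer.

Op 1: register job_A */17 -> active={job_A:*/17}
Op 2: register job_B */12 -> active={job_A:*/17, job_B:*/12}
Op 3: register job_E */4 -> active={job_A:*/17, job_B:*/12, job_E:*/4}
Op 4: register job_D */4 -> active={job_A:*/17, job_B:*/12, job_D:*/4, job_E:*/4}
Op 5: register job_D */15 -> active={job_A:*/17, job_B:*/12, job_D:*/15, job_E:*/4}
Op 6: unregister job_B -> active={job_A:*/17, job_D:*/15, job_E:*/4}
Op 7: register job_E */14 -> active={job_A:*/17, job_D:*/15, job_E:*/14}
Op 8: register job_E */9 -> active={job_A:*/17, job_D:*/15, job_E:*/9}
Op 9: register job_B */10 -> active={job_A:*/17, job_B:*/10, job_D:*/15, job_E:*/9}
Op 10: register job_D */19 -> active={job_A:*/17, job_B:*/10, job_D:*/19, job_E:*/9}
Op 11: unregister job_D -> active={job_A:*/17, job_B:*/10, job_E:*/9}
Op 12: register job_D */10 -> active={job_A:*/17, job_B:*/10, job_D:*/10, job_E:*/9}
  job_A: interval 17, next fire after T=279 is 289
  job_B: interval 10, next fire after T=279 is 280
  job_D: interval 10, next fire after T=279 is 280
  job_E: interval 9, next fire after T=279 is 288
Earliest fire time = 280 (job job_B)

Answer: 280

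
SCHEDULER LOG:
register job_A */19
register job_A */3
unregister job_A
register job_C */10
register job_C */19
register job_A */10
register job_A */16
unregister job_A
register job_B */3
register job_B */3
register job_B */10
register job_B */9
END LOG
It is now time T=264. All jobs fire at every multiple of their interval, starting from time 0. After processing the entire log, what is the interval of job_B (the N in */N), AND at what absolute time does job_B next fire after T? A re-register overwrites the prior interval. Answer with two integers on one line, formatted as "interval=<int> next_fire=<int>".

Op 1: register job_A */19 -> active={job_A:*/19}
Op 2: register job_A */3 -> active={job_A:*/3}
Op 3: unregister job_A -> active={}
Op 4: register job_C */10 -> active={job_C:*/10}
Op 5: register job_C */19 -> active={job_C:*/19}
Op 6: register job_A */10 -> active={job_A:*/10, job_C:*/19}
Op 7: register job_A */16 -> active={job_A:*/16, job_C:*/19}
Op 8: unregister job_A -> active={job_C:*/19}
Op 9: register job_B */3 -> active={job_B:*/3, job_C:*/19}
Op 10: register job_B */3 -> active={job_B:*/3, job_C:*/19}
Op 11: register job_B */10 -> active={job_B:*/10, job_C:*/19}
Op 12: register job_B */9 -> active={job_B:*/9, job_C:*/19}
Final interval of job_B = 9
Next fire of job_B after T=264: (264//9+1)*9 = 270

Answer: interval=9 next_fire=270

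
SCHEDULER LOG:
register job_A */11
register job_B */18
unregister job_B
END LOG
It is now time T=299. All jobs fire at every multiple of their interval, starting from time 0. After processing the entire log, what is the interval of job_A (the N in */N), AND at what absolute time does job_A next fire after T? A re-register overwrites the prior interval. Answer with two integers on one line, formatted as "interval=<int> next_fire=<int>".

Op 1: register job_A */11 -> active={job_A:*/11}
Op 2: register job_B */18 -> active={job_A:*/11, job_B:*/18}
Op 3: unregister job_B -> active={job_A:*/11}
Final interval of job_A = 11
Next fire of job_A after T=299: (299//11+1)*11 = 308

Answer: interval=11 next_fire=308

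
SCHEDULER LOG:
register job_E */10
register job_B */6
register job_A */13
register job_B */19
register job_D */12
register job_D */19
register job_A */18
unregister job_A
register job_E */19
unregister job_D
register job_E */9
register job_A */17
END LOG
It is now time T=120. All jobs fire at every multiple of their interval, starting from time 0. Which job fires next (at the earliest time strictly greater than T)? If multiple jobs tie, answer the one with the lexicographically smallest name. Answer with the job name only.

Answer: job_E

Derivation:
Op 1: register job_E */10 -> active={job_E:*/10}
Op 2: register job_B */6 -> active={job_B:*/6, job_E:*/10}
Op 3: register job_A */13 -> active={job_A:*/13, job_B:*/6, job_E:*/10}
Op 4: register job_B */19 -> active={job_A:*/13, job_B:*/19, job_E:*/10}
Op 5: register job_D */12 -> active={job_A:*/13, job_B:*/19, job_D:*/12, job_E:*/10}
Op 6: register job_D */19 -> active={job_A:*/13, job_B:*/19, job_D:*/19, job_E:*/10}
Op 7: register job_A */18 -> active={job_A:*/18, job_B:*/19, job_D:*/19, job_E:*/10}
Op 8: unregister job_A -> active={job_B:*/19, job_D:*/19, job_E:*/10}
Op 9: register job_E */19 -> active={job_B:*/19, job_D:*/19, job_E:*/19}
Op 10: unregister job_D -> active={job_B:*/19, job_E:*/19}
Op 11: register job_E */9 -> active={job_B:*/19, job_E:*/9}
Op 12: register job_A */17 -> active={job_A:*/17, job_B:*/19, job_E:*/9}
  job_A: interval 17, next fire after T=120 is 136
  job_B: interval 19, next fire after T=120 is 133
  job_E: interval 9, next fire after T=120 is 126
Earliest = 126, winner (lex tiebreak) = job_E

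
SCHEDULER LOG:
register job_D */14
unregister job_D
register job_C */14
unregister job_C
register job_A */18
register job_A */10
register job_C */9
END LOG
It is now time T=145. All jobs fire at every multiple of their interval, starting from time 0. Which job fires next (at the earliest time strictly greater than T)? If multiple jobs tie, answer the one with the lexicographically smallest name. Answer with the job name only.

Answer: job_A

Derivation:
Op 1: register job_D */14 -> active={job_D:*/14}
Op 2: unregister job_D -> active={}
Op 3: register job_C */14 -> active={job_C:*/14}
Op 4: unregister job_C -> active={}
Op 5: register job_A */18 -> active={job_A:*/18}
Op 6: register job_A */10 -> active={job_A:*/10}
Op 7: register job_C */9 -> active={job_A:*/10, job_C:*/9}
  job_A: interval 10, next fire after T=145 is 150
  job_C: interval 9, next fire after T=145 is 153
Earliest = 150, winner (lex tiebreak) = job_A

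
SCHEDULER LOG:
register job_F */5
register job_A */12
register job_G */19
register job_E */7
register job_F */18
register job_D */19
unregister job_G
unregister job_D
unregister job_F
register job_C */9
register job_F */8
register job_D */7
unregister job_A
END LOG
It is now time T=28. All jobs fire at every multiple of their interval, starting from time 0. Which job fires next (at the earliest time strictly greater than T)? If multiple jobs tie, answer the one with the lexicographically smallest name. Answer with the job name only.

Op 1: register job_F */5 -> active={job_F:*/5}
Op 2: register job_A */12 -> active={job_A:*/12, job_F:*/5}
Op 3: register job_G */19 -> active={job_A:*/12, job_F:*/5, job_G:*/19}
Op 4: register job_E */7 -> active={job_A:*/12, job_E:*/7, job_F:*/5, job_G:*/19}
Op 5: register job_F */18 -> active={job_A:*/12, job_E:*/7, job_F:*/18, job_G:*/19}
Op 6: register job_D */19 -> active={job_A:*/12, job_D:*/19, job_E:*/7, job_F:*/18, job_G:*/19}
Op 7: unregister job_G -> active={job_A:*/12, job_D:*/19, job_E:*/7, job_F:*/18}
Op 8: unregister job_D -> active={job_A:*/12, job_E:*/7, job_F:*/18}
Op 9: unregister job_F -> active={job_A:*/12, job_E:*/7}
Op 10: register job_C */9 -> active={job_A:*/12, job_C:*/9, job_E:*/7}
Op 11: register job_F */8 -> active={job_A:*/12, job_C:*/9, job_E:*/7, job_F:*/8}
Op 12: register job_D */7 -> active={job_A:*/12, job_C:*/9, job_D:*/7, job_E:*/7, job_F:*/8}
Op 13: unregister job_A -> active={job_C:*/9, job_D:*/7, job_E:*/7, job_F:*/8}
  job_C: interval 9, next fire after T=28 is 36
  job_D: interval 7, next fire after T=28 is 35
  job_E: interval 7, next fire after T=28 is 35
  job_F: interval 8, next fire after T=28 is 32
Earliest = 32, winner (lex tiebreak) = job_F

Answer: job_F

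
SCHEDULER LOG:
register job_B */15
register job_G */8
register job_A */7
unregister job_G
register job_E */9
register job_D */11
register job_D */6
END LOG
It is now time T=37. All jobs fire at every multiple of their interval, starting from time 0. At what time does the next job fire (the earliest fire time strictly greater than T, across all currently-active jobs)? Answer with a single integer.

Answer: 42

Derivation:
Op 1: register job_B */15 -> active={job_B:*/15}
Op 2: register job_G */8 -> active={job_B:*/15, job_G:*/8}
Op 3: register job_A */7 -> active={job_A:*/7, job_B:*/15, job_G:*/8}
Op 4: unregister job_G -> active={job_A:*/7, job_B:*/15}
Op 5: register job_E */9 -> active={job_A:*/7, job_B:*/15, job_E:*/9}
Op 6: register job_D */11 -> active={job_A:*/7, job_B:*/15, job_D:*/11, job_E:*/9}
Op 7: register job_D */6 -> active={job_A:*/7, job_B:*/15, job_D:*/6, job_E:*/9}
  job_A: interval 7, next fire after T=37 is 42
  job_B: interval 15, next fire after T=37 is 45
  job_D: interval 6, next fire after T=37 is 42
  job_E: interval 9, next fire after T=37 is 45
Earliest fire time = 42 (job job_A)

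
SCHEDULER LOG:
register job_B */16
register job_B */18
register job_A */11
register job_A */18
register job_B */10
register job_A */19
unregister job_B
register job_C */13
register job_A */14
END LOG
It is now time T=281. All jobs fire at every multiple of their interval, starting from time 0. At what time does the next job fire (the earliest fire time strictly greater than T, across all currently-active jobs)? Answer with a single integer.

Answer: 286

Derivation:
Op 1: register job_B */16 -> active={job_B:*/16}
Op 2: register job_B */18 -> active={job_B:*/18}
Op 3: register job_A */11 -> active={job_A:*/11, job_B:*/18}
Op 4: register job_A */18 -> active={job_A:*/18, job_B:*/18}
Op 5: register job_B */10 -> active={job_A:*/18, job_B:*/10}
Op 6: register job_A */19 -> active={job_A:*/19, job_B:*/10}
Op 7: unregister job_B -> active={job_A:*/19}
Op 8: register job_C */13 -> active={job_A:*/19, job_C:*/13}
Op 9: register job_A */14 -> active={job_A:*/14, job_C:*/13}
  job_A: interval 14, next fire after T=281 is 294
  job_C: interval 13, next fire after T=281 is 286
Earliest fire time = 286 (job job_C)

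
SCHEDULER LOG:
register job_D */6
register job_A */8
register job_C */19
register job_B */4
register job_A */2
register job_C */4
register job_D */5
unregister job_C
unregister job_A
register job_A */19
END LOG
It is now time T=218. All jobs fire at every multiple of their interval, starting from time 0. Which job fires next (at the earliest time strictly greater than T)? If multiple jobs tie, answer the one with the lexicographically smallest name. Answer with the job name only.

Op 1: register job_D */6 -> active={job_D:*/6}
Op 2: register job_A */8 -> active={job_A:*/8, job_D:*/6}
Op 3: register job_C */19 -> active={job_A:*/8, job_C:*/19, job_D:*/6}
Op 4: register job_B */4 -> active={job_A:*/8, job_B:*/4, job_C:*/19, job_D:*/6}
Op 5: register job_A */2 -> active={job_A:*/2, job_B:*/4, job_C:*/19, job_D:*/6}
Op 6: register job_C */4 -> active={job_A:*/2, job_B:*/4, job_C:*/4, job_D:*/6}
Op 7: register job_D */5 -> active={job_A:*/2, job_B:*/4, job_C:*/4, job_D:*/5}
Op 8: unregister job_C -> active={job_A:*/2, job_B:*/4, job_D:*/5}
Op 9: unregister job_A -> active={job_B:*/4, job_D:*/5}
Op 10: register job_A */19 -> active={job_A:*/19, job_B:*/4, job_D:*/5}
  job_A: interval 19, next fire after T=218 is 228
  job_B: interval 4, next fire after T=218 is 220
  job_D: interval 5, next fire after T=218 is 220
Earliest = 220, winner (lex tiebreak) = job_B

Answer: job_B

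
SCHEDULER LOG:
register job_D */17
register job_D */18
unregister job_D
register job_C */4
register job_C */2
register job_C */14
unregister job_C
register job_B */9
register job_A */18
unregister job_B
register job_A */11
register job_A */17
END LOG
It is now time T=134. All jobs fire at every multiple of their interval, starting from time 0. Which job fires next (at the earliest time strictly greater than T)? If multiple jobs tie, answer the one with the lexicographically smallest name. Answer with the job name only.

Answer: job_A

Derivation:
Op 1: register job_D */17 -> active={job_D:*/17}
Op 2: register job_D */18 -> active={job_D:*/18}
Op 3: unregister job_D -> active={}
Op 4: register job_C */4 -> active={job_C:*/4}
Op 5: register job_C */2 -> active={job_C:*/2}
Op 6: register job_C */14 -> active={job_C:*/14}
Op 7: unregister job_C -> active={}
Op 8: register job_B */9 -> active={job_B:*/9}
Op 9: register job_A */18 -> active={job_A:*/18, job_B:*/9}
Op 10: unregister job_B -> active={job_A:*/18}
Op 11: register job_A */11 -> active={job_A:*/11}
Op 12: register job_A */17 -> active={job_A:*/17}
  job_A: interval 17, next fire after T=134 is 136
Earliest = 136, winner (lex tiebreak) = job_A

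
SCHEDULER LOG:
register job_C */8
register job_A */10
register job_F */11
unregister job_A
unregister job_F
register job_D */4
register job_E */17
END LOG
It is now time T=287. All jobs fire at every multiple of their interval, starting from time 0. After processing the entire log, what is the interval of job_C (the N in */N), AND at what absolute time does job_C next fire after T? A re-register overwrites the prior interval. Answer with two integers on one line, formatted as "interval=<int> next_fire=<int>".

Op 1: register job_C */8 -> active={job_C:*/8}
Op 2: register job_A */10 -> active={job_A:*/10, job_C:*/8}
Op 3: register job_F */11 -> active={job_A:*/10, job_C:*/8, job_F:*/11}
Op 4: unregister job_A -> active={job_C:*/8, job_F:*/11}
Op 5: unregister job_F -> active={job_C:*/8}
Op 6: register job_D */4 -> active={job_C:*/8, job_D:*/4}
Op 7: register job_E */17 -> active={job_C:*/8, job_D:*/4, job_E:*/17}
Final interval of job_C = 8
Next fire of job_C after T=287: (287//8+1)*8 = 288

Answer: interval=8 next_fire=288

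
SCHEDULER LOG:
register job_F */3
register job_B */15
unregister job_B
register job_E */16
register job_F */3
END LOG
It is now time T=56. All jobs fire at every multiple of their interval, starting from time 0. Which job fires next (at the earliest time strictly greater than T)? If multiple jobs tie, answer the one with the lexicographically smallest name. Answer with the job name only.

Answer: job_F

Derivation:
Op 1: register job_F */3 -> active={job_F:*/3}
Op 2: register job_B */15 -> active={job_B:*/15, job_F:*/3}
Op 3: unregister job_B -> active={job_F:*/3}
Op 4: register job_E */16 -> active={job_E:*/16, job_F:*/3}
Op 5: register job_F */3 -> active={job_E:*/16, job_F:*/3}
  job_E: interval 16, next fire after T=56 is 64
  job_F: interval 3, next fire after T=56 is 57
Earliest = 57, winner (lex tiebreak) = job_F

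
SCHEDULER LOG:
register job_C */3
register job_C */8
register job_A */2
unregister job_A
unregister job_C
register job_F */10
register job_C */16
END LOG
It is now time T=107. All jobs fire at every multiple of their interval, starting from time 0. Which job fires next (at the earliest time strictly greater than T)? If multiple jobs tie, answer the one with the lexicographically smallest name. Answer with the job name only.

Answer: job_F

Derivation:
Op 1: register job_C */3 -> active={job_C:*/3}
Op 2: register job_C */8 -> active={job_C:*/8}
Op 3: register job_A */2 -> active={job_A:*/2, job_C:*/8}
Op 4: unregister job_A -> active={job_C:*/8}
Op 5: unregister job_C -> active={}
Op 6: register job_F */10 -> active={job_F:*/10}
Op 7: register job_C */16 -> active={job_C:*/16, job_F:*/10}
  job_C: interval 16, next fire after T=107 is 112
  job_F: interval 10, next fire after T=107 is 110
Earliest = 110, winner (lex tiebreak) = job_F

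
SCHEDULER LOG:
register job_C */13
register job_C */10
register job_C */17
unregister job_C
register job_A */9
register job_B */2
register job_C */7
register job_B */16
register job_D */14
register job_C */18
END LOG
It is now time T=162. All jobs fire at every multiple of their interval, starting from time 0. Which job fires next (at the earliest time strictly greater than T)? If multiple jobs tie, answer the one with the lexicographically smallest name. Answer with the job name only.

Op 1: register job_C */13 -> active={job_C:*/13}
Op 2: register job_C */10 -> active={job_C:*/10}
Op 3: register job_C */17 -> active={job_C:*/17}
Op 4: unregister job_C -> active={}
Op 5: register job_A */9 -> active={job_A:*/9}
Op 6: register job_B */2 -> active={job_A:*/9, job_B:*/2}
Op 7: register job_C */7 -> active={job_A:*/9, job_B:*/2, job_C:*/7}
Op 8: register job_B */16 -> active={job_A:*/9, job_B:*/16, job_C:*/7}
Op 9: register job_D */14 -> active={job_A:*/9, job_B:*/16, job_C:*/7, job_D:*/14}
Op 10: register job_C */18 -> active={job_A:*/9, job_B:*/16, job_C:*/18, job_D:*/14}
  job_A: interval 9, next fire after T=162 is 171
  job_B: interval 16, next fire after T=162 is 176
  job_C: interval 18, next fire after T=162 is 180
  job_D: interval 14, next fire after T=162 is 168
Earliest = 168, winner (lex tiebreak) = job_D

Answer: job_D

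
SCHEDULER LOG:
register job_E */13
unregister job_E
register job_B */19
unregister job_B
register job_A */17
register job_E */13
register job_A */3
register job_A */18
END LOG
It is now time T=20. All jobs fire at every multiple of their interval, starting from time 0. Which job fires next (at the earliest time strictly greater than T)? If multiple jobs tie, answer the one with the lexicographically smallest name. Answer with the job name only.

Answer: job_E

Derivation:
Op 1: register job_E */13 -> active={job_E:*/13}
Op 2: unregister job_E -> active={}
Op 3: register job_B */19 -> active={job_B:*/19}
Op 4: unregister job_B -> active={}
Op 5: register job_A */17 -> active={job_A:*/17}
Op 6: register job_E */13 -> active={job_A:*/17, job_E:*/13}
Op 7: register job_A */3 -> active={job_A:*/3, job_E:*/13}
Op 8: register job_A */18 -> active={job_A:*/18, job_E:*/13}
  job_A: interval 18, next fire after T=20 is 36
  job_E: interval 13, next fire after T=20 is 26
Earliest = 26, winner (lex tiebreak) = job_E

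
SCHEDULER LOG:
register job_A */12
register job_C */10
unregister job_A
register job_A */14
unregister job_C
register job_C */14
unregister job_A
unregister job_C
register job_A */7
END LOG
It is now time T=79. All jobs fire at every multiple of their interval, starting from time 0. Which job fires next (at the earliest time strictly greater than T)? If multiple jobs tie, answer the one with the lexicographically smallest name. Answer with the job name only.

Answer: job_A

Derivation:
Op 1: register job_A */12 -> active={job_A:*/12}
Op 2: register job_C */10 -> active={job_A:*/12, job_C:*/10}
Op 3: unregister job_A -> active={job_C:*/10}
Op 4: register job_A */14 -> active={job_A:*/14, job_C:*/10}
Op 5: unregister job_C -> active={job_A:*/14}
Op 6: register job_C */14 -> active={job_A:*/14, job_C:*/14}
Op 7: unregister job_A -> active={job_C:*/14}
Op 8: unregister job_C -> active={}
Op 9: register job_A */7 -> active={job_A:*/7}
  job_A: interval 7, next fire after T=79 is 84
Earliest = 84, winner (lex tiebreak) = job_A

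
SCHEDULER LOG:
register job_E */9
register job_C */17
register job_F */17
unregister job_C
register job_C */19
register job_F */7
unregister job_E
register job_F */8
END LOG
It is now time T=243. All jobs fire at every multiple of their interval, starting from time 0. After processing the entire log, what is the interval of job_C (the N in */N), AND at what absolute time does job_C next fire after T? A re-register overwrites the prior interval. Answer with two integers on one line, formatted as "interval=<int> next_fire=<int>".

Answer: interval=19 next_fire=247

Derivation:
Op 1: register job_E */9 -> active={job_E:*/9}
Op 2: register job_C */17 -> active={job_C:*/17, job_E:*/9}
Op 3: register job_F */17 -> active={job_C:*/17, job_E:*/9, job_F:*/17}
Op 4: unregister job_C -> active={job_E:*/9, job_F:*/17}
Op 5: register job_C */19 -> active={job_C:*/19, job_E:*/9, job_F:*/17}
Op 6: register job_F */7 -> active={job_C:*/19, job_E:*/9, job_F:*/7}
Op 7: unregister job_E -> active={job_C:*/19, job_F:*/7}
Op 8: register job_F */8 -> active={job_C:*/19, job_F:*/8}
Final interval of job_C = 19
Next fire of job_C after T=243: (243//19+1)*19 = 247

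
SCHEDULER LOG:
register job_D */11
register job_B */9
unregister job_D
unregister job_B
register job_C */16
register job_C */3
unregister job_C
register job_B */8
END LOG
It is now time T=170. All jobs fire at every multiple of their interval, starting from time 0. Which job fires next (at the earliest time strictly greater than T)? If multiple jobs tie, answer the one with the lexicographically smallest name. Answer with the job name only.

Answer: job_B

Derivation:
Op 1: register job_D */11 -> active={job_D:*/11}
Op 2: register job_B */9 -> active={job_B:*/9, job_D:*/11}
Op 3: unregister job_D -> active={job_B:*/9}
Op 4: unregister job_B -> active={}
Op 5: register job_C */16 -> active={job_C:*/16}
Op 6: register job_C */3 -> active={job_C:*/3}
Op 7: unregister job_C -> active={}
Op 8: register job_B */8 -> active={job_B:*/8}
  job_B: interval 8, next fire after T=170 is 176
Earliest = 176, winner (lex tiebreak) = job_B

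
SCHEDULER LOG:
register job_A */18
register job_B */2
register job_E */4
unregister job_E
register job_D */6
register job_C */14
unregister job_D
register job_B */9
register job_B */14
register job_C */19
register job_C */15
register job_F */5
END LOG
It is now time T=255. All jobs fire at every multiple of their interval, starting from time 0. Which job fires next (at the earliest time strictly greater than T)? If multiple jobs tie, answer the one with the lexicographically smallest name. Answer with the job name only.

Answer: job_F

Derivation:
Op 1: register job_A */18 -> active={job_A:*/18}
Op 2: register job_B */2 -> active={job_A:*/18, job_B:*/2}
Op 3: register job_E */4 -> active={job_A:*/18, job_B:*/2, job_E:*/4}
Op 4: unregister job_E -> active={job_A:*/18, job_B:*/2}
Op 5: register job_D */6 -> active={job_A:*/18, job_B:*/2, job_D:*/6}
Op 6: register job_C */14 -> active={job_A:*/18, job_B:*/2, job_C:*/14, job_D:*/6}
Op 7: unregister job_D -> active={job_A:*/18, job_B:*/2, job_C:*/14}
Op 8: register job_B */9 -> active={job_A:*/18, job_B:*/9, job_C:*/14}
Op 9: register job_B */14 -> active={job_A:*/18, job_B:*/14, job_C:*/14}
Op 10: register job_C */19 -> active={job_A:*/18, job_B:*/14, job_C:*/19}
Op 11: register job_C */15 -> active={job_A:*/18, job_B:*/14, job_C:*/15}
Op 12: register job_F */5 -> active={job_A:*/18, job_B:*/14, job_C:*/15, job_F:*/5}
  job_A: interval 18, next fire after T=255 is 270
  job_B: interval 14, next fire after T=255 is 266
  job_C: interval 15, next fire after T=255 is 270
  job_F: interval 5, next fire after T=255 is 260
Earliest = 260, winner (lex tiebreak) = job_F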